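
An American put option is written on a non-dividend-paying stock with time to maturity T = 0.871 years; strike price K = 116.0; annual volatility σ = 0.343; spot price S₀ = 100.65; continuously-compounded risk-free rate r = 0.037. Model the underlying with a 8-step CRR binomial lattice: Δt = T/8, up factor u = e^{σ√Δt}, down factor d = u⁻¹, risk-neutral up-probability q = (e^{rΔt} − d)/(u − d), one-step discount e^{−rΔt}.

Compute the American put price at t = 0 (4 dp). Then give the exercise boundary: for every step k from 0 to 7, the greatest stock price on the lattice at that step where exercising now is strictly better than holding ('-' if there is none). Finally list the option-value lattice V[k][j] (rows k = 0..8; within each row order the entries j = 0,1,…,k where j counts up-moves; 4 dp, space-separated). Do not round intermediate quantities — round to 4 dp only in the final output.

Δt=0.10887  u=1.11983  d=0.89299  q=0.48953  discount=0.99598
step 8 (expiry): payoffs max(K−S,0) = 75.2998 64.9611 51.9963 35.7381 15.3500 0.0000 0.0000 0.0000 0.0000
step 7: (k=7,j=0): S=45.5773, (K−S)⁺=70.4227, hold=69.9563 ⇒ V=70.4227 exercise | (k=7,j=1): S=57.1548, (K−S)⁺=58.8452, hold=58.3788 ⇒ V=58.8452 exercise | (k=7,j=2): S=71.6733, (K−S)⁺=44.3267, hold=43.8604 ⇒ V=44.3267 exercise | (k=7,j=3): S=89.8797, (K−S)⁺=26.1203, hold=25.6539 ⇒ V=26.1203 exercise | (k=7,j=4): S=112.7109, (K−S)⁺=3.2891, hold=7.8042 ⇒ V=7.8042 continue | (k=7,j=5): S=141.3417, (K−S)⁺=0.0000, hold=0.0000 ⇒ V=0.0000 continue | (k=7,j=6): S=177.2452, (K−S)⁺=0.0000, hold=0.0000 ⇒ V=0.0000 continue | (k=7,j=7): S=222.2690, (K−S)⁺=0.0000, hold=0.0000 ⇒ V=0.0000 continue  boundary S*=89.8797
step 6: (k=6,j=0): S=51.0389, (K−S)⁺=64.9611, hold=64.4948 ⇒ V=64.9611 exercise | (k=6,j=1): S=64.0037, (K−S)⁺=51.9963, hold=51.5299 ⇒ V=51.9963 exercise | (k=6,j=2): S=80.2619, (K−S)⁺=35.7381, hold=35.2717 ⇒ V=35.7381 exercise | (k=6,j=3): S=100.6500, (K−S)⁺=15.3500, hold=17.0850 ⇒ V=17.0850 continue | (k=6,j=4): S=126.2171, (K−S)⁺=0.0000, hold=3.9678 ⇒ V=3.9678 continue | (k=6,j=5): S=158.2787, (K−S)⁺=0.0000, hold=0.0000 ⇒ V=0.0000 continue | (k=6,j=6): S=198.4845, (K−S)⁺=0.0000, hold=0.0000 ⇒ V=0.0000 continue  boundary S*=80.2619
step 5: (k=5,j=0): S=57.1548, (K−S)⁺=58.8452, hold=58.3788 ⇒ V=58.8452 exercise | (k=5,j=1): S=71.6733, (K−S)⁺=44.3267, hold=43.8604 ⇒ V=44.3267 exercise | (k=5,j=2): S=89.8797, (K−S)⁺=26.1203, hold=26.4999 ⇒ V=26.4999 continue | (k=5,j=3): S=112.7109, (K−S)⁺=3.2891, hold=10.6209 ⇒ V=10.6209 continue | (k=5,j=4): S=141.3417, (K−S)⁺=0.0000, hold=2.0173 ⇒ V=2.0173 continue | (k=5,j=5): S=177.2452, (K−S)⁺=0.0000, hold=0.0000 ⇒ V=0.0000 continue  boundary S*=71.6733
step 4: (k=4,j=0): S=64.0037, (K−S)⁺=51.9963, hold=51.5299 ⇒ V=51.9963 exercise | (k=4,j=1): S=80.2619, (K−S)⁺=35.7381, hold=35.4568 ⇒ V=35.7381 exercise | (k=4,j=2): S=100.6500, (K−S)⁺=15.3500, hold=18.6513 ⇒ V=18.6513 continue | (k=4,j=3): S=126.2171, (K−S)⁺=0.0000, hold=6.3834 ⇒ V=6.3834 continue | (k=4,j=4): S=158.2787, (K−S)⁺=0.0000, hold=1.0256 ⇒ V=1.0256 continue  boundary S*=80.2619
step 3: (k=3,j=0): S=71.6733, (K−S)⁺=44.3267, hold=43.8604 ⇒ V=44.3267 exercise | (k=3,j=1): S=89.8797, (K−S)⁺=26.1203, hold=27.2636 ⇒ V=27.2636 continue | (k=3,j=2): S=112.7109, (K−S)⁺=3.2891, hold=12.5950 ⇒ V=12.5950 continue | (k=3,j=3): S=141.3417, (K−S)⁺=0.0000, hold=3.7455 ⇒ V=3.7455 continue  boundary S*=71.6733
step 2: (k=2,j=0): S=80.2619, (K−S)⁺=35.7381, hold=35.8292 ⇒ V=35.8292 continue | (k=2,j=1): S=100.6500, (K−S)⁺=15.3500, hold=20.0021 ⇒ V=20.0021 continue | (k=2,j=2): S=126.2171, (K−S)⁺=0.0000, hold=8.2297 ⇒ V=8.2297 continue  boundary S*=-
step 1: (k=1,j=0): S=89.8797, (K−S)⁺=26.1203, hold=27.9684 ⇒ V=27.9684 continue | (k=1,j=1): S=112.7109, (K−S)⁺=3.2891, hold=14.1819 ⇒ V=14.1819 continue  boundary S*=-
step 0: (k=0,j=0): S=100.6500, (K−S)⁺=15.3500, hold=21.1342 ⇒ V=21.1342 continue  boundary S*=-

price = 21.1342
boundary = - - - 71.6733 80.2619 71.6733 80.2619 89.8797
tree:
21.1342
27.9684 14.1819
35.8292 20.0021 8.2297
44.3267 27.2636 12.5950 3.7455
51.9963 35.7381 18.6513 6.3834 1.0256
58.8452 44.3267 26.4999 10.6209 2.0173 0.0000
64.9611 51.9963 35.7381 17.0850 3.9678 0.0000 0.0000
70.4227 58.8452 44.3267 26.1203 7.8042 0.0000 0.0000 0.0000
75.2998 64.9611 51.9963 35.7381 15.3500 0.0000 0.0000 0.0000 0.0000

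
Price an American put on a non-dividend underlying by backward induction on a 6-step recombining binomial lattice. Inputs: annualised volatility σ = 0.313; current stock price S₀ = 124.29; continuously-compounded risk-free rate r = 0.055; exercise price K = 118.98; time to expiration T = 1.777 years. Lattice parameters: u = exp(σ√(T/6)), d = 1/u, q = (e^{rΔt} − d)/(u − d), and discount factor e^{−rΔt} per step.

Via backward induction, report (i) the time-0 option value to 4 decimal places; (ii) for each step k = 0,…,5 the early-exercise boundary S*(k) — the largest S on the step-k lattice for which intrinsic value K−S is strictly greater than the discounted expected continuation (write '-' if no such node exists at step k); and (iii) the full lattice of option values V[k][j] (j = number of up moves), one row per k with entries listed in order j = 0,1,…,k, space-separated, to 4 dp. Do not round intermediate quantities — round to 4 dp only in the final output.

params: Δt=0.29617 u=1.18571 d=0.84338 q=0.50549 e^(-rΔt)=0.98384
t_6 payoffs: 74.2525 56.0977 30.5739 0.0000 0.0000 0.0000 0.0000
t_5: node(5,0) S=53.0336 payoff=65.9464 vs cont=64.0240 → 65.9464 [stop]  node(5,1) S=74.5599 payoff=44.4201 vs cont=42.4977 → 44.4201 [stop]  node(5,2) S=104.8236 payoff=14.1564 vs cont=14.8748 → 14.8748 [wait]  node(5,3) S=147.3714 payoff=0.0000 vs cont=0.0000 → 0.0000 [wait]  node(5,4) S=207.1892 payoff=0.0000 vs cont=0.0000 → 0.0000 [wait]  node(5,5) S=291.2871 payoff=0.0000 vs cont=0.0000 → 0.0000 [wait]  ⇒ S*(5)=74.5599
t_4: node(4,0) S=62.8823 payoff=56.0977 vs cont=54.1754 → 56.0977 [stop]  node(4,1) S=88.4061 payoff=30.5739 vs cont=29.0088 → 30.5739 [stop]  node(4,2) S=124.2900 payoff=0.0000 vs cont=7.2369 → 7.2369 [wait]  node(4,3) S=174.7391 payoff=0.0000 vs cont=0.0000 → 0.0000 [wait]  node(4,4) S=245.6655 payoff=0.0000 vs cont=0.0000 → 0.0000 [wait]  ⇒ S*(4)=88.4061
t_3: node(3,0) S=74.5599 payoff=44.4201 vs cont=42.4977 → 44.4201 [stop]  node(3,1) S=104.8236 payoff=14.1564 vs cont=18.4738 → 18.4738 [wait]  node(3,2) S=147.3714 payoff=0.0000 vs cont=3.5209 → 3.5209 [wait]  node(3,3) S=207.1892 payoff=0.0000 vs cont=0.0000 → 0.0000 [wait]  ⇒ S*(3)=74.5599
t_2: node(2,0) S=88.4061 payoff=30.5739 vs cont=30.7987 → 30.7987 [wait]  node(2,1) S=124.2900 payoff=0.0000 vs cont=10.7389 → 10.7389 [wait]  node(2,2) S=174.7391 payoff=0.0000 vs cont=1.7130 → 1.7130 [wait]  ⇒ S*(2)=-
t_1: node(1,0) S=104.8236 payoff=14.1564 vs cont=20.3248 → 20.3248 [wait]  node(1,1) S=147.3714 payoff=0.0000 vs cont=6.0766 → 6.0766 [wait]  ⇒ S*(1)=-
t_0: node(0,0) S=124.2900 payoff=0.0000 vs cont=12.9104 → 12.9104 [wait]  ⇒ S*(0)=-

price = 12.9104
boundary = - - - 74.5599 88.4061 74.5599
tree:
12.9104
20.3248 6.0766
30.7987 10.7389 1.7130
44.4201 18.4738 3.5209 0.0000
56.0977 30.5739 7.2369 0.0000 0.0000
65.9464 44.4201 14.8748 0.0000 0.0000 0.0000
74.2525 56.0977 30.5739 0.0000 0.0000 0.0000 0.0000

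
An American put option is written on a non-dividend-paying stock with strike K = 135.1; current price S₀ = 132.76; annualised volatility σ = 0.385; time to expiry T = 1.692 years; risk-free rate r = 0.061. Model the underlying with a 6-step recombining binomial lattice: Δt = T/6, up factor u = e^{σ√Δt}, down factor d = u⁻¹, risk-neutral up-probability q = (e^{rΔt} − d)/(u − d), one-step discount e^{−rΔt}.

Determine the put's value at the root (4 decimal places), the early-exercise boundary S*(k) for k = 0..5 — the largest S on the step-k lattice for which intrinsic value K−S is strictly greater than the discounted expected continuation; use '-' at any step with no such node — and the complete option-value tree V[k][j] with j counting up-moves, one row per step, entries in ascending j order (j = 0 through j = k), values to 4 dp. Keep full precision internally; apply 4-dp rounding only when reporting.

price = 21.6114
boundary = - - 88.2033 71.8942 88.2033 108.2122
tree:
21.6114
32.4505 11.1475
46.8967 18.6332 3.7874
63.2058 30.2193 7.2903 0.2927
76.4993 46.8967 14.0121 0.5853 0.0000
87.3348 63.2058 26.8878 1.1703 0.0000 0.0000
96.1668 76.4993 46.8967 2.3400 0.0000 0.0000 0.0000

params: Δt=0.28200 u=1.22685 d=0.81510 q=0.49120 e^(-rΔt)=0.98295
t_6 payoffs: 96.1668 76.4993 46.8967 2.3400 0.0000 0.0000 0.0000
t_5: node(5,0) S=47.7652 payoff=87.3348 vs cont=85.0307 → 87.3348 [stop]  node(5,1) S=71.8942 payoff=63.2058 vs cont=60.9017 → 63.2058 [stop]  node(5,2) S=108.2122 payoff=26.8878 vs cont=24.5837 → 26.8878 [stop]  node(5,3) S=162.8765 payoff=0.0000 vs cont=1.1703 → 1.1703 [wait]  node(5,4) S=245.1549 payoff=0.0000 vs cont=0.0000 → 0.0000 [wait]  node(5,5) S=368.9971 payoff=0.0000 vs cont=0.0000 → 0.0000 [wait]  ⇒ S*(5)=108.2122
t_4: node(4,0) S=58.6007 payoff=76.4993 vs cont=74.1952 → 76.4993 [stop]  node(4,1) S=88.2033 payoff=46.8967 vs cont=44.5926 → 46.8967 [stop]  node(4,2) S=132.7600 payoff=2.3400 vs cont=14.0121 → 14.0121 [wait]  node(4,3) S=199.8249 payoff=0.0000 vs cont=0.5853 → 0.5853 [wait]  node(4,4) S=300.7681 payoff=0.0000 vs cont=0.0000 → 0.0000 [wait]  ⇒ S*(4)=88.2033
t_3: node(3,0) S=71.8942 payoff=63.2058 vs cont=60.9017 → 63.2058 [stop]  node(3,1) S=108.2122 payoff=26.8878 vs cont=30.2193 → 30.2193 [wait]  node(3,2) S=162.8765 payoff=0.0000 vs cont=7.2903 → 7.2903 [wait]  node(3,3) S=245.1549 payoff=0.0000 vs cont=0.2927 → 0.2927 [wait]  ⇒ S*(3)=71.8942
t_2: node(2,0) S=88.2033 payoff=46.8967 vs cont=46.2011 → 46.8967 [stop]  node(2,1) S=132.7600 payoff=2.3400 vs cont=18.6332 → 18.6332 [wait]  node(2,2) S=199.8249 payoff=0.0000 vs cont=3.7874 → 3.7874 [wait]  ⇒ S*(2)=88.2033
t_1: node(1,0) S=108.2122 payoff=26.8878 vs cont=32.4505 → 32.4505 [wait]  node(1,1) S=162.8765 payoff=0.0000 vs cont=11.1475 → 11.1475 [wait]  ⇒ S*(1)=-
t_0: node(0,0) S=132.7600 payoff=2.3400 vs cont=21.6114 → 21.6114 [wait]  ⇒ S*(0)=-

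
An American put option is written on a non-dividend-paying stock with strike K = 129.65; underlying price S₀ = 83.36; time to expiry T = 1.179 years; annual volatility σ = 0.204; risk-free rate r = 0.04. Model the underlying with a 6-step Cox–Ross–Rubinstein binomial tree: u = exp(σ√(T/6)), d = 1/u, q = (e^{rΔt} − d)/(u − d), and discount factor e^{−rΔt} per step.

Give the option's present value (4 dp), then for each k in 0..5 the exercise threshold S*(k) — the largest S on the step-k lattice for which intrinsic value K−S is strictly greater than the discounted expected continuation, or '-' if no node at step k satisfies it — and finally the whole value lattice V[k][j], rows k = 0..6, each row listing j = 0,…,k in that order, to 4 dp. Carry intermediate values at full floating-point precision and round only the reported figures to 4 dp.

params: Δt=0.19650 u=1.09464 d=0.91354 q=0.52098 e^(-rΔt)=0.99217
t_6 payoffs: 81.1972 71.5916 60.0817 46.2900 29.7641 9.9621 0.0000
t_5: node(5,0) S=53.0386 payoff=76.6114 vs cont=75.5964 → 76.6114 [stop]  node(5,1) S=63.5533 payoff=66.0967 vs cont=65.0816 → 66.0967 [stop]  node(5,2) S=76.1526 payoff=53.4974 vs cont=52.4824 → 53.4974 [stop]  node(5,3) S=91.2496 payoff=38.4004 vs cont=37.3854 → 38.4004 [stop]  node(5,4) S=109.3395 payoff=20.3105 vs cont=19.2954 → 20.3105 [stop]  node(5,5) S=131.0157 payoff=0.0000 vs cont=4.7347 → 4.7347 [wait]  ⇒ S*(5)=109.3395
t_4: node(4,0) S=58.0584 payoff=71.5916 vs cont=70.5765 → 71.5916 [stop]  node(4,1) S=69.5683 payoff=60.0817 vs cont=59.0666 → 60.0817 [stop]  node(4,2) S=83.3600 payoff=46.2900 vs cont=45.2749 → 46.2900 [stop]  node(4,3) S=99.8859 payoff=29.7641 vs cont=28.7491 → 29.7641 [stop]  node(4,4) S=119.6879 payoff=9.9621 vs cont=12.1003 → 12.1003 [wait]  ⇒ S*(4)=99.8859
t_3: node(3,0) S=63.5533 payoff=66.0967 vs cont=65.0816 → 66.0967 [stop]  node(3,1) S=76.1526 payoff=53.4974 vs cont=52.4824 → 53.4974 [stop]  node(3,2) S=91.2496 payoff=38.4004 vs cont=37.3854 → 38.4004 [stop]  node(3,3) S=109.3395 payoff=20.3105 vs cont=20.4007 → 20.4007 [wait]  ⇒ S*(3)=91.2496
t_2: node(2,0) S=69.5683 payoff=60.0817 vs cont=59.0666 → 60.0817 [stop]  node(2,1) S=83.3600 payoff=46.2900 vs cont=45.2749 → 46.2900 [stop]  node(2,2) S=99.8859 payoff=29.7641 vs cont=28.7957 → 29.7641 [stop]  ⇒ S*(2)=99.8859
t_1: node(1,0) S=76.1526 payoff=53.4974 vs cont=52.4824 → 53.4974 [stop]  node(1,1) S=91.2496 payoff=38.4004 vs cont=37.3854 → 38.4004 [stop]  ⇒ S*(1)=91.2496
t_0: node(0,0) S=83.3600 payoff=46.2900 vs cont=45.2749 → 46.2900 [stop]  ⇒ S*(0)=83.3600

price = 46.2900
boundary = 83.3600 91.2496 99.8859 91.2496 99.8859 109.3395
tree:
46.2900
53.4974 38.4004
60.0817 46.2900 29.7641
66.0967 53.4974 38.4004 20.4007
71.5916 60.0817 46.2900 29.7641 12.1003
76.6114 66.0967 53.4974 38.4004 20.3105 4.7347
81.1972 71.5916 60.0817 46.2900 29.7641 9.9621 0.0000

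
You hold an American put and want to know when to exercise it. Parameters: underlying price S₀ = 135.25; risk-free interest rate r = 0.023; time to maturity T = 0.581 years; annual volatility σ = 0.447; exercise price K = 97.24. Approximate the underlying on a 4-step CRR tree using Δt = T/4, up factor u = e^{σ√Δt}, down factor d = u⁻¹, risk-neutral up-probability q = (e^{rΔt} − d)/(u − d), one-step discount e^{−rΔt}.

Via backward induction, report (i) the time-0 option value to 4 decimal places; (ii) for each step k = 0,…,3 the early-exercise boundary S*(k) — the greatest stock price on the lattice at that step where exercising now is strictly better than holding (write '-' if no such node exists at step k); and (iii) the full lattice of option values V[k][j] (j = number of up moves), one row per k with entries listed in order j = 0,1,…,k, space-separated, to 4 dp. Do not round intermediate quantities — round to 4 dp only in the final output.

price = 2.6291
boundary = - - - 81.1296
tree:
2.6291
4.8151 0.1560
8.8113 0.2938 0.0000
16.1104 0.5533 0.0000 0.0000
28.8184 1.0422 0.0000 0.0000 0.0000

Δt=0.14525  u=1.18573  d=0.84336  q=0.46729  discount=0.99666
step 4 (expiry): payoffs max(K−S,0) = 28.8184 1.0422 0.0000 0.0000 0.0000
step 3: (k=3,j=0): S=81.1296, (K−S)⁺=16.1104, hold=15.7861 ⇒ V=16.1104 exercise | (k=3,j=1): S=114.0647, (K−S)⁺=0.0000, hold=0.5533 ⇒ V=0.5533 continue | (k=3,j=2): S=160.3701, (K−S)⁺=0.0000, hold=0.0000 ⇒ V=0.0000 continue | (k=3,j=3): S=225.4735, (K−S)⁺=0.0000, hold=0.0000 ⇒ V=0.0000 continue  boundary S*=81.1296
step 2: (k=2,j=0): S=96.1978, (K−S)⁺=1.0422, hold=8.8113 ⇒ V=8.8113 continue | (k=2,j=1): S=135.2500, (K−S)⁺=0.0000, hold=0.2938 ⇒ V=0.2938 continue | (k=2,j=2): S=190.1557, (K−S)⁺=0.0000, hold=0.0000 ⇒ V=0.0000 continue  boundary S*=-
step 1: (k=1,j=0): S=114.0647, (K−S)⁺=0.0000, hold=4.8151 ⇒ V=4.8151 continue | (k=1,j=1): S=160.3701, (K−S)⁺=0.0000, hold=0.1560 ⇒ V=0.1560 continue  boundary S*=-
step 0: (k=0,j=0): S=135.2500, (K−S)⁺=0.0000, hold=2.6291 ⇒ V=2.6291 continue  boundary S*=-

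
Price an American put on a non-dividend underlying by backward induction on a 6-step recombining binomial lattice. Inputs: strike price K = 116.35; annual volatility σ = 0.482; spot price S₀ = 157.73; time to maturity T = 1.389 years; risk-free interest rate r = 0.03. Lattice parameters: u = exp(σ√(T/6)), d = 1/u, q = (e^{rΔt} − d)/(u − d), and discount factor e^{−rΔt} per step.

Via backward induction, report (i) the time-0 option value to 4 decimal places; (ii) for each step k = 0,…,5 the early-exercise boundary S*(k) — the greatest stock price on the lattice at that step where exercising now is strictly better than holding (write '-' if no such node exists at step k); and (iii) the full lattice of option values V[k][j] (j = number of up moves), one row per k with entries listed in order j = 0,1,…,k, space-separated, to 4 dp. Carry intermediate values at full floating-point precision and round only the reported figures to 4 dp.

params: Δt=0.23150 u=1.26101 d=0.79302 q=0.45717 e^(-rΔt)=0.99308
t_6 payoffs: 77.1211 53.9704 17.1576 0.0000 0.0000 0.0000 0.0000
t_5: node(5,0) S=49.4680 payoff=66.8820 vs cont=66.0767 → 66.8820 [stop]  node(5,1) S=78.6612 payoff=37.6888 vs cont=36.8836 → 37.6888 [stop]  node(5,2) S=125.0824 payoff=0.0000 vs cont=9.2492 → 9.2492 [wait]  node(5,3) S=198.8988 payoff=0.0000 vs cont=0.0000 → 0.0000 [wait]  node(5,4) S=316.2774 payoff=0.0000 vs cont=0.0000 → 0.0000 [wait]  node(5,5) S=502.9259 payoff=0.0000 vs cont=0.0000 → 0.0000 [wait]  ⇒ S*(5)=78.6612
t_4: node(4,0) S=62.3796 payoff=53.9704 vs cont=53.1652 → 53.9704 [stop]  node(4,1) S=99.1924 payoff=17.1576 vs cont=24.5161 → 24.5161 [wait]  node(4,2) S=157.7300 payoff=0.0000 vs cont=4.9860 → 4.9860 [wait]  node(4,3) S=250.8131 payoff=0.0000 vs cont=0.0000 → 0.0000 [wait]  node(4,4) S=398.8284 payoff=0.0000 vs cont=0.0000 → 0.0000 [wait]  ⇒ S*(4)=62.3796
t_3: node(3,0) S=78.6612 payoff=37.6888 vs cont=40.2244 → 40.2244 [wait]  node(3,1) S=125.0824 payoff=0.0000 vs cont=15.4796 → 15.4796 [wait]  node(3,2) S=198.8988 payoff=0.0000 vs cont=2.6878 → 2.6878 [wait]  node(3,3) S=316.2774 payoff=0.0000 vs cont=0.0000 → 0.0000 [wait]  ⇒ S*(3)=-
t_2: node(2,0) S=99.1924 payoff=17.1576 vs cont=28.7117 → 28.7117 [wait]  node(2,1) S=157.7300 payoff=0.0000 vs cont=9.5649 → 9.5649 [wait]  node(2,2) S=250.8131 payoff=0.0000 vs cont=1.4489 → 1.4489 [wait]  ⇒ S*(2)=-
t_1: node(1,0) S=125.0824 payoff=0.0000 vs cont=19.8202 → 19.8202 [wait]  node(1,1) S=198.8988 payoff=0.0000 vs cont=5.8140 → 5.8140 [wait]  ⇒ S*(1)=-
t_0: node(0,0) S=157.7300 payoff=0.0000 vs cont=13.3241 → 13.3241 [wait]  ⇒ S*(0)=-

price = 13.3241
boundary = - - - - 62.3796 78.6612
tree:
13.3241
19.8202 5.8140
28.7117 9.5649 1.4489
40.2244 15.4796 2.6878 0.0000
53.9704 24.5161 4.9860 0.0000 0.0000
66.8820 37.6888 9.2492 0.0000 0.0000 0.0000
77.1211 53.9704 17.1576 0.0000 0.0000 0.0000 0.0000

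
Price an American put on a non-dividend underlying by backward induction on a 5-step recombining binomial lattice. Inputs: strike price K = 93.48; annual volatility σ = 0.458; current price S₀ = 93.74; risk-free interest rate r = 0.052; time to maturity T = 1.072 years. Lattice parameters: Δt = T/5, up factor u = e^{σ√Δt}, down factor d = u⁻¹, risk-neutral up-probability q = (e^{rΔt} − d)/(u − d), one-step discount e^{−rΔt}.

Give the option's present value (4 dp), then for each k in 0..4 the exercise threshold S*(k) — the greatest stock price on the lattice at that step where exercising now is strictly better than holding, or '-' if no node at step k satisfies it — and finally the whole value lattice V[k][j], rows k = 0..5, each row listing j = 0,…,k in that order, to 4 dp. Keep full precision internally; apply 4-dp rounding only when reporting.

price = 15.8475
boundary = - - - 49.6162 61.3372
tree:
15.8475
23.2039 8.0402
32.6930 13.1986 2.4928
43.8638 21.0419 4.7870 0.0000
53.3450 32.1428 9.1927 0.0000 0.0000
61.0145 43.8638 17.6529 0.0000 0.0000 0.0000

Δt=0.21440  u=1.23623  d=0.80891  q=0.47342  discount=0.98891
step 5 (expiry): payoffs max(K−S,0) = 61.0145 43.8638 17.6529 0.0000 0.0000 0.0000
step 4: (k=4,j=0): S=40.1350, (K−S)⁺=53.3450, hold=52.3086 ⇒ V=53.3450 exercise | (k=4,j=1): S=61.3372, (K−S)⁺=32.1428, hold=31.1064 ⇒ V=32.1428 exercise | (k=4,j=2): S=93.7400, (K−S)⁺=0.0000, hold=9.1927 ⇒ V=9.1927 continue | (k=4,j=3): S=143.2604, (K−S)⁺=0.0000, hold=0.0000 ⇒ V=0.0000 continue | (k=4,j=4): S=218.9410, (K−S)⁺=0.0000, hold=0.0000 ⇒ V=0.0000 continue  boundary S*=61.3372
step 3: (k=3,j=0): S=49.6162, (K−S)⁺=43.8638, hold=42.8274 ⇒ V=43.8638 exercise | (k=3,j=1): S=75.8271, (K−S)⁺=17.6529, hold=21.0419 ⇒ V=21.0419 continue | (k=3,j=2): S=115.8845, (K−S)⁺=0.0000, hold=4.7870 ⇒ V=4.7870 continue | (k=3,j=3): S=177.1033, (K−S)⁺=0.0000, hold=0.0000 ⇒ V=0.0000 continue  boundary S*=49.6162
step 2: (k=2,j=0): S=61.3372, (K−S)⁺=32.1428, hold=32.6930 ⇒ V=32.6930 continue | (k=2,j=1): S=93.7400, (K−S)⁺=0.0000, hold=13.1986 ⇒ V=13.1986 continue | (k=2,j=2): S=143.2604, (K−S)⁺=0.0000, hold=2.4928 ⇒ V=2.4928 continue  boundary S*=-
step 1: (k=1,j=0): S=75.8271, (K−S)⁺=17.6529, hold=23.2039 ⇒ V=23.2039 continue | (k=1,j=1): S=115.8845, (K−S)⁺=0.0000, hold=8.0402 ⇒ V=8.0402 continue  boundary S*=-
step 0: (k=0,j=0): S=93.7400, (K−S)⁺=0.0000, hold=15.8475 ⇒ V=15.8475 continue  boundary S*=-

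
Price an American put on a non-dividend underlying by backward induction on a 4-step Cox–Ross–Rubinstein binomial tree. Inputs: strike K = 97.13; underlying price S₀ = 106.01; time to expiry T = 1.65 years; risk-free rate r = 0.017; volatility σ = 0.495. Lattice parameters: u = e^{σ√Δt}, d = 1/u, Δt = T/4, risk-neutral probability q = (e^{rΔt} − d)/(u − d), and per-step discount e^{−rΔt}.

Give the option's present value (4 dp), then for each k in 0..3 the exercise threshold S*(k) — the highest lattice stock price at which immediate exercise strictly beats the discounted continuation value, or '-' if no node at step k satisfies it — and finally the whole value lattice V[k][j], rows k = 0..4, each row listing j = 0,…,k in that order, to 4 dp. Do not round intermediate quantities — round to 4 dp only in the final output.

Δt=0.41250, u=1.37427, d=0.72766, q=0.43207, disc=e^(-rΔt)=0.99301
k=4 terminal: V=max(K-S,0) → 67.4090 40.9987 0.0000 0.0000 0.0000
k=3: j=0 S=40.8446 intr=56.2854 cont=55.6066 V=56.2854[EX]; j=1 S=77.1394 intr=19.9906 cont=23.1218 V=23.1218[hold]; j=2 S=145.6859 intr=0.0000 cont=0.0000 V=0.0000[hold]; j=3 S=275.1433 intr=0.0000 cont=0.0000 V=0.0000[hold]  S*(3)=40.8446
k=2: j=0 S=56.1313 intr=40.9987 cont=41.6633 V=41.6633[hold]; j=1 S=106.0100 intr=0.0000 cont=13.0399 V=13.0399[hold]; j=2 S=200.2111 intr=0.0000 cont=0.0000 V=0.0000[hold]  S*(2)=-
k=1: j=0 S=77.1394 intr=19.9906 cont=29.0914 V=29.0914[hold]; j=1 S=145.6859 intr=0.0000 cont=7.3540 V=7.3540[hold]  S*(1)=-
k=0: j=0 S=106.0100 intr=0.0000 cont=19.5618 V=19.5618[hold]  S*(0)=-

price = 19.5618
boundary = - - - 40.8446
tree:
19.5618
29.0914 7.3540
41.6633 13.0399 0.0000
56.2854 23.1218 0.0000 0.0000
67.4090 40.9987 0.0000 0.0000 0.0000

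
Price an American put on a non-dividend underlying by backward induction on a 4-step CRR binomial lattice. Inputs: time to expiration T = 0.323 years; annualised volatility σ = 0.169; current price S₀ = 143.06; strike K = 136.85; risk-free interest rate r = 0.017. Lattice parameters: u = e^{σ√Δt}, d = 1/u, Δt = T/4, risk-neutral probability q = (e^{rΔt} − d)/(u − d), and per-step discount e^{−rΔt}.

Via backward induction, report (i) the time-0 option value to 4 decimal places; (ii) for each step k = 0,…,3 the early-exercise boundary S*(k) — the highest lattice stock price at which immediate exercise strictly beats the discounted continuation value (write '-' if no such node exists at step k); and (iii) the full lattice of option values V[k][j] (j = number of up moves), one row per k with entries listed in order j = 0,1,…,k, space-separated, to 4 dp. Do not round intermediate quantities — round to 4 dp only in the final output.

params: Δt=0.08075 u=1.04920 d=0.95311 q=0.50229 e^(-rΔt)=0.99863
t_4 payoffs: 18.7929 6.8914 0.0000 0.0000 0.0000
t_3: node(3,0) S=123.8650 payoff=12.9850 vs cont=12.7973 → 12.9850 [stop]  node(3,1) S=136.3521 payoff=0.4979 vs cont=3.4252 → 3.4252 [wait]  node(3,2) S=150.0980 payoff=0.0000 vs cont=0.0000 → 0.0000 [wait]  node(3,3) S=165.2296 payoff=0.0000 vs cont=0.0000 → 0.0000 [wait]  ⇒ S*(3)=123.8650
t_2: node(2,0) S=129.9586 payoff=6.8914 vs cont=8.1719 → 8.1719 [wait]  node(2,1) S=143.0600 payoff=0.0000 vs cont=1.7024 → 1.7024 [wait]  node(2,2) S=157.4821 payoff=0.0000 vs cont=0.0000 → 0.0000 [wait]  ⇒ S*(2)=-
t_1: node(1,0) S=136.3521 payoff=0.4979 vs cont=4.9156 → 4.9156 [wait]  node(1,1) S=150.0980 payoff=0.0000 vs cont=0.8461 → 0.8461 [wait]  ⇒ S*(1)=-
t_0: node(0,0) S=143.0600 payoff=0.0000 vs cont=2.8676 → 2.8676 [wait]  ⇒ S*(0)=-

price = 2.8676
boundary = - - - 123.8650
tree:
2.8676
4.9156 0.8461
8.1719 1.7024 0.0000
12.9850 3.4252 0.0000 0.0000
18.7929 6.8914 0.0000 0.0000 0.0000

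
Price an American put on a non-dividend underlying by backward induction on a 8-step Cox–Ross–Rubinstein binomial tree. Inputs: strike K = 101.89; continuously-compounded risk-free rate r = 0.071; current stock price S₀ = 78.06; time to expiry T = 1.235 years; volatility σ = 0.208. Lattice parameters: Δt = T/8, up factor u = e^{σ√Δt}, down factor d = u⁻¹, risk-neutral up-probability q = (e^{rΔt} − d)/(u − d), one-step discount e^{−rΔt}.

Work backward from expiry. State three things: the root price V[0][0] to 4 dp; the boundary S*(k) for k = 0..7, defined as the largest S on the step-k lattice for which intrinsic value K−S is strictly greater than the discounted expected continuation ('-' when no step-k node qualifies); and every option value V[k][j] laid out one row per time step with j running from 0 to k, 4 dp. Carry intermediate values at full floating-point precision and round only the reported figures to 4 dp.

params: Δt=0.15438 u=1.08516 d=0.92153 q=0.54693 e^(-rΔt)=0.98910
t_8 payoffs: 61.2935 54.0850 45.5964 35.6007 23.8300 9.9693 0.0000 0.0000 0.0000
t_7: node(7,0) S=44.0536 payoff=57.8364 vs cont=56.7257 → 57.8364 [stop]  node(7,1) S=51.8760 payoff=50.0140 vs cont=48.9033 → 50.0140 [stop]  node(7,2) S=61.0873 payoff=40.8027 vs cont=39.6920 → 40.8027 [stop]  node(7,3) S=71.9343 payoff=29.9557 vs cont=28.8450 → 29.9557 [stop]  node(7,4) S=84.7073 payoff=17.1827 vs cont=16.0720 → 17.1827 [stop]  node(7,5) S=99.7484 payoff=2.1416 vs cont=4.4675 → 4.4675 [wait]  node(7,6) S=117.4602 payoff=0.0000 vs cont=0.0000 → 0.0000 [wait]  node(7,7) S=138.3171 payoff=0.0000 vs cont=0.0000 → 0.0000 [wait]  ⇒ S*(7)=84.7073
t_6: node(6,0) S=47.8050 payoff=54.0850 vs cont=52.9743 → 54.0850 [stop]  node(6,1) S=56.2936 payoff=45.5964 vs cont=44.4858 → 45.5964 [stop]  node(6,2) S=66.2893 payoff=35.6007 vs cont=34.4900 → 35.6007 [stop]  node(6,3) S=78.0600 payoff=23.8300 vs cont=22.7193 → 23.8300 [stop]  node(6,4) S=91.9207 payoff=9.9693 vs cont=10.1168 → 10.1168 [wait]  node(6,5) S=108.2426 payoff=0.0000 vs cont=2.0020 → 2.0020 [wait]  node(6,6) S=127.4628 payoff=0.0000 vs cont=0.0000 → 0.0000 [wait]  ⇒ S*(6)=78.0600
t_5: node(5,0) S=51.8760 payoff=50.0140 vs cont=48.9033 → 50.0140 [stop]  node(5,1) S=61.0873 payoff=40.8027 vs cont=39.6920 → 40.8027 [stop]  node(5,2) S=71.9343 payoff=29.9557 vs cont=28.8450 → 29.9557 [stop]  node(5,3) S=84.7073 payoff=17.1827 vs cont=16.1518 → 17.1827 [stop]  node(5,4) S=99.7484 payoff=2.1416 vs cont=5.6167 → 5.6167 [wait]  node(5,5) S=117.4602 payoff=0.0000 vs cont=0.8972 → 0.8972 [wait]  ⇒ S*(5)=84.7073
t_4: node(4,0) S=56.2936 payoff=45.5964 vs cont=44.4858 → 45.5964 [stop]  node(4,1) S=66.2893 payoff=35.6007 vs cont=34.4900 → 35.6007 [stop]  node(4,2) S=78.0600 payoff=23.8300 vs cont=22.7193 → 23.8300 [stop]  node(4,3) S=91.9207 payoff=9.9693 vs cont=10.7385 → 10.7385 [wait]  node(4,4) S=108.2426 payoff=0.0000 vs cont=3.0023 → 3.0023 [wait]  ⇒ S*(4)=78.0600
t_3: node(3,0) S=61.0873 payoff=40.8027 vs cont=39.6920 → 40.8027 [stop]  node(3,1) S=71.9343 payoff=29.9557 vs cont=28.8450 → 29.9557 [stop]  node(3,2) S=84.7073 payoff=17.1827 vs cont=16.4881 → 17.1827 [stop]  node(3,3) S=99.7484 payoff=2.1416 vs cont=6.4364 → 6.4364 [wait]  ⇒ S*(3)=84.7073
t_2: node(2,0) S=66.2893 payoff=35.6007 vs cont=34.4900 → 35.6007 [stop]  node(2,1) S=78.0600 payoff=23.8300 vs cont=22.7193 → 23.8300 [stop]  node(2,2) S=91.9207 payoff=9.9693 vs cont=11.1820 → 11.1820 [wait]  ⇒ S*(2)=78.0600
t_1: node(1,0) S=71.9343 payoff=29.9557 vs cont=28.8450 → 29.9557 [stop]  node(1,1) S=84.7073 payoff=17.1827 vs cont=16.7280 → 17.1827 [stop]  ⇒ S*(1)=84.7073
t_0: node(0,0) S=78.0600 payoff=23.8300 vs cont=22.7193 → 23.8300 [stop]  ⇒ S*(0)=78.0600

price = 23.8300
boundary = 78.0600 84.7073 78.0600 84.7073 78.0600 84.7073 78.0600 84.7073
tree:
23.8300
29.9557 17.1827
35.6007 23.8300 11.1820
40.8027 29.9557 17.1827 6.4364
45.5964 35.6007 23.8300 10.7385 3.0023
50.0140 40.8027 29.9557 17.1827 5.6167 0.8972
54.0850 45.5964 35.6007 23.8300 10.1168 2.0020 0.0000
57.8364 50.0140 40.8027 29.9557 17.1827 4.4675 0.0000 0.0000
61.2935 54.0850 45.5964 35.6007 23.8300 9.9693 0.0000 0.0000 0.0000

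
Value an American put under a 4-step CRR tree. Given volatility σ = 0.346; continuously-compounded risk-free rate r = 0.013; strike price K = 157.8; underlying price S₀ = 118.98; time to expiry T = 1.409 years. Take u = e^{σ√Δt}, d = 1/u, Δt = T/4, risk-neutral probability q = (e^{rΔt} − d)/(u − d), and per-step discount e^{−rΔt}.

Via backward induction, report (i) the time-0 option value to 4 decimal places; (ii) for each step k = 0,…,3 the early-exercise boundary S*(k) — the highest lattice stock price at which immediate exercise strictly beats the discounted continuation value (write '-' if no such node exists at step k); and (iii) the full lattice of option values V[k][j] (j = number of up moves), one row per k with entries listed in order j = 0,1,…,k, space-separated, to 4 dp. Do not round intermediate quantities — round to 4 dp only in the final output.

Δt=0.35225  u=1.22796  d=0.81436  q=0.45994  discount=0.99543
step 4 (expiry): payoffs max(K−S,0) = 105.4714 78.8947 38.8200 0.0000 0.0000
step 3: (k=3,j=0): S=64.2573, (K−S)⁺=93.5427, hold=92.8217 ⇒ V=93.5427 exercise | (k=3,j=1): S=96.8925, (K−S)⁺=60.9075, hold=60.1865 ⇒ V=60.9075 exercise | (k=3,j=2): S=146.1025, (K−S)⁺=11.6975, hold=20.8694 ⇒ V=20.8694 continue | (k=3,j=3): S=220.3055, (K−S)⁺=0.0000, hold=0.0000 ⇒ V=0.0000 continue  boundary S*=96.8925
step 2: (k=2,j=0): S=78.9053, (K−S)⁺=78.8947, hold=78.1737 ⇒ V=78.8947 exercise | (k=2,j=1): S=118.9800, (K−S)⁺=38.8200, hold=42.2983 ⇒ V=42.2983 continue | (k=2,j=2): S=179.4079, (K−S)⁺=0.0000, hold=11.2193 ⇒ V=11.2193 continue  boundary S*=78.9053
step 1: (k=1,j=0): S=96.8925, (K−S)⁺=60.9075, hold=61.7790 ⇒ V=61.7790 continue | (k=1,j=1): S=146.1025, (K−S)⁺=11.6975, hold=27.8759 ⇒ V=27.8759 continue  boundary S*=-
step 0: (k=0,j=0): S=118.9800, (K−S)⁺=38.8200, hold=45.9747 ⇒ V=45.9747 continue  boundary S*=-

price = 45.9747
boundary = - - 78.9053 96.8925
tree:
45.9747
61.7790 27.8759
78.8947 42.2983 11.2193
93.5427 60.9075 20.8694 0.0000
105.4714 78.8947 38.8200 0.0000 0.0000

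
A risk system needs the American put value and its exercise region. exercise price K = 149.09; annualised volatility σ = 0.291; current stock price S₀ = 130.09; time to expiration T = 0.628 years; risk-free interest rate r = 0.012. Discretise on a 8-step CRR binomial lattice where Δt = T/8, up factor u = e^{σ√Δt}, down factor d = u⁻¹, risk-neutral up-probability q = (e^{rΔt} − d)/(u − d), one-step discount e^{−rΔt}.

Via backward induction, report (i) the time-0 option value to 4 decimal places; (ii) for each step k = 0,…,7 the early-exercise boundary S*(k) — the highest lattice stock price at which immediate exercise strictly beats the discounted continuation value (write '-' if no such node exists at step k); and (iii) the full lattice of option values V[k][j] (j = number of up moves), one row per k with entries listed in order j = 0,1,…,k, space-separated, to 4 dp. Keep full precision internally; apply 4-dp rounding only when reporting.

Δt=0.07850  u=1.08495  d=0.92170  q=0.48540  discount=0.99906
step 8 (expiry): payoffs max(K−S,0) = 81.3301 69.3290 55.2024 38.5737 19.0000 0.0000 0.0000 0.0000 0.0000
step 7: (k=7,j=0): S=73.5160, (K−S)⁺=75.5740, hold=75.4336 ⇒ V=75.5740 exercise | (k=7,j=1): S=86.5365, (K−S)⁺=62.5535, hold=62.4131 ⇒ V=62.5535 exercise | (k=7,j=2): S=101.8632, (K−S)⁺=47.2268, hold=47.0864 ⇒ V=47.2268 exercise | (k=7,j=3): S=119.9044, (K−S)⁺=29.1856, hold=29.0452 ⇒ V=29.1856 exercise | (k=7,j=4): S=141.1409, (K−S)⁺=7.9491, hold=9.7682 ⇒ V=9.7682 continue | (k=7,j=5): S=166.1386, (K−S)⁺=0.0000, hold=0.0000 ⇒ V=0.0000 continue | (k=7,j=6): S=195.5637, (K−S)⁺=0.0000, hold=0.0000 ⇒ V=0.0000 continue | (k=7,j=7): S=230.2004, (K−S)⁺=0.0000, hold=0.0000 ⇒ V=0.0000 continue  boundary S*=119.9044
step 6: (k=6,j=0): S=79.7610, (K−S)⁺=69.3290, hold=69.1886 ⇒ V=69.3290 exercise | (k=6,j=1): S=93.8876, (K−S)⁺=55.2024, hold=55.0620 ⇒ V=55.2024 exercise | (k=6,j=2): S=110.5163, (K−S)⁺=38.5737, hold=38.4334 ⇒ V=38.5737 exercise | (k=6,j=3): S=130.0900, (K−S)⁺=19.0000, hold=19.7418 ⇒ V=19.7418 continue | (k=6,j=4): S=153.1305, (K−S)⁺=0.0000, hold=5.0220 ⇒ V=5.0220 continue | (k=6,j=5): S=180.2517, (K−S)⁺=0.0000, hold=0.0000 ⇒ V=0.0000 continue | (k=6,j=6): S=212.1764, (K−S)⁺=0.0000, hold=0.0000 ⇒ V=0.0000 continue  boundary S*=110.5163
step 5: (k=5,j=0): S=86.5365, (K−S)⁺=62.5535, hold=62.4131 ⇒ V=62.5535 exercise | (k=5,j=1): S=101.8632, (K−S)⁺=47.2268, hold=47.0864 ⇒ V=47.2268 exercise | (k=5,j=2): S=119.9044, (K−S)⁺=29.1856, hold=29.4050 ⇒ V=29.4050 continue | (k=5,j=3): S=141.1409, (K−S)⁺=7.9491, hold=12.5849 ⇒ V=12.5849 continue | (k=5,j=4): S=166.1386, (K−S)⁺=0.0000, hold=2.5819 ⇒ V=2.5819 continue | (k=5,j=5): S=195.5637, (K−S)⁺=0.0000, hold=0.0000 ⇒ V=0.0000 continue  boundary S*=101.8632
step 4: (k=4,j=0): S=93.8876, (K−S)⁺=55.2024, hold=55.0620 ⇒ V=55.2024 exercise | (k=4,j=1): S=110.5163, (K−S)⁺=38.5737, hold=38.5397 ⇒ V=38.5737 exercise | (k=4,j=2): S=130.0900, (K−S)⁺=19.0000, hold=21.2205 ⇒ V=21.2205 continue | (k=4,j=3): S=153.1305, (K−S)⁺=0.0000, hold=7.7221 ⇒ V=7.7221 continue | (k=4,j=4): S=180.2517, (K−S)⁺=0.0000, hold=1.3274 ⇒ V=1.3274 continue  boundary S*=110.5163
step 3: (k=3,j=0): S=101.8632, (K−S)⁺=47.2268, hold=47.0864 ⇒ V=47.2268 exercise | (k=3,j=1): S=119.9044, (K−S)⁺=29.1856, hold=30.1220 ⇒ V=30.1220 continue | (k=3,j=2): S=141.1409, (K−S)⁺=7.9491, hold=14.6545 ⇒ V=14.6545 continue | (k=3,j=3): S=166.1386, (K−S)⁺=0.0000, hold=4.6137 ⇒ V=4.6137 continue  boundary S*=101.8632
step 2: (k=2,j=0): S=110.5163, (K−S)⁺=38.5737, hold=38.8875 ⇒ V=38.8875 continue | (k=2,j=1): S=130.0900, (K−S)⁺=19.0000, hold=22.5928 ⇒ V=22.5928 continue | (k=2,j=2): S=153.1305, (K−S)⁺=0.0000, hold=9.7715 ⇒ V=9.7715 continue  boundary S*=-
step 1: (k=1,j=0): S=119.9044, (K−S)⁺=29.1856, hold=30.9489 ⇒ V=30.9489 continue | (k=1,j=1): S=141.1409, (K−S)⁺=7.9491, hold=16.3539 ⇒ V=16.3539 continue  boundary S*=-
step 0: (k=0,j=0): S=130.0900, (K−S)⁺=19.0000, hold=23.8420 ⇒ V=23.8420 continue  boundary S*=-

price = 23.8420
boundary = - - - 101.8632 110.5163 101.8632 110.5163 119.9044
tree:
23.8420
30.9489 16.3539
38.8875 22.5928 9.7715
47.2268 30.1220 14.6545 4.6137
55.2024 38.5737 21.2205 7.7221 1.3274
62.5535 47.2268 29.4050 12.5849 2.5819 0.0000
69.3290 55.2024 38.5737 19.7418 5.0220 0.0000 0.0000
75.5740 62.5535 47.2268 29.1856 9.7682 0.0000 0.0000 0.0000
81.3301 69.3290 55.2024 38.5737 19.0000 0.0000 0.0000 0.0000 0.0000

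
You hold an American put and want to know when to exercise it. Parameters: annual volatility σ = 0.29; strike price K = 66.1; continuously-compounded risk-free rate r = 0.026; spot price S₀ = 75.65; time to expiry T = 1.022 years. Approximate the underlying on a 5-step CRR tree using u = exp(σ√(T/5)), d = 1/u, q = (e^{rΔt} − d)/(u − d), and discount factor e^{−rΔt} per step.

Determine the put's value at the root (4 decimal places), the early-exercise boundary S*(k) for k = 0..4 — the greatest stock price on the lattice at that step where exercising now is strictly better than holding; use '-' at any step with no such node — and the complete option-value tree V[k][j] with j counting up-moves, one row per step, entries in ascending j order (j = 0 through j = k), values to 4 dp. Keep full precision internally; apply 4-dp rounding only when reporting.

params: Δt=0.20440 u=1.14009 d=0.87712 q=0.48753 e^(-rΔt)=0.99470
t_5 payoffs: 26.8260 15.0510 0.0000 0.0000 0.0000 0.0000
t_4: node(4,0) S=44.7761 payoff=21.3239 vs cont=20.9736 → 21.3239 [stop]  node(4,1) S=58.2006 payoff=7.8994 vs cont=7.6723 → 7.8994 [stop]  node(4,2) S=75.6500 payoff=0.0000 vs cont=0.0000 → 0.0000 [wait]  node(4,3) S=98.3310 payoff=0.0000 vs cont=0.0000 → 0.0000 [wait]  node(4,4) S=127.8120 payoff=0.0000 vs cont=0.0000 → 0.0000 [wait]  ⇒ S*(4)=58.2006
t_3: node(3,0) S=51.0490 payoff=15.0510 vs cont=14.7007 → 15.0510 [stop]  node(3,1) S=66.3542 payoff=0.0000 vs cont=4.0267 → 4.0267 [wait]  node(3,2) S=86.2481 payoff=0.0000 vs cont=0.0000 → 0.0000 [wait]  node(3,3) S=112.1066 payoff=0.0000 vs cont=0.0000 → 0.0000 [wait]  ⇒ S*(3)=51.0490
t_2: node(2,0) S=58.2006 payoff=7.8994 vs cont=9.6251 → 9.6251 [wait]  node(2,1) S=75.6500 payoff=0.0000 vs cont=2.0526 → 2.0526 [wait]  node(2,2) S=98.3310 payoff=0.0000 vs cont=0.0000 → 0.0000 [wait]  ⇒ S*(2)=-
t_1: node(1,0) S=66.3542 payoff=0.0000 vs cont=5.9018 → 5.9018 [wait]  node(1,1) S=86.2481 payoff=0.0000 vs cont=1.0463 → 1.0463 [wait]  ⇒ S*(1)=-
t_0: node(0,0) S=75.6500 payoff=0.0000 vs cont=3.5159 → 3.5159 [wait]  ⇒ S*(0)=-

price = 3.5159
boundary = - - - 51.0490 58.2006
tree:
3.5159
5.9018 1.0463
9.6251 2.0526 0.0000
15.0510 4.0267 0.0000 0.0000
21.3239 7.8994 0.0000 0.0000 0.0000
26.8260 15.0510 0.0000 0.0000 0.0000 0.0000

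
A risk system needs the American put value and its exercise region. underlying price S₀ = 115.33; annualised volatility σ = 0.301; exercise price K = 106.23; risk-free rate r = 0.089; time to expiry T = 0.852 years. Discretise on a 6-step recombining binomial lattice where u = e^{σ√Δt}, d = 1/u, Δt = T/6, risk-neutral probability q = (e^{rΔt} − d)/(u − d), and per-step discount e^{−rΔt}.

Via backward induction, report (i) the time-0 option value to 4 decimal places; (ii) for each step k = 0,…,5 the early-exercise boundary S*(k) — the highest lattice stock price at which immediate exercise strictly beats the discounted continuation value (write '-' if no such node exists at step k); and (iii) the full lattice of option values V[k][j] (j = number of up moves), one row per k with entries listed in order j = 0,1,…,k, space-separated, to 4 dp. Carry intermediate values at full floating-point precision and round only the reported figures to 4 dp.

Δt=0.14200  u=1.12011  d=0.89277  q=0.52762  discount=0.98744
step 6 (expiry): payoffs max(K−S,0) = 47.8342 32.9641 14.3074 0.0000 0.0000 0.0000 0.0000
step 5: (k=5,j=0): S=65.4097, (K−S)⁺=40.8203, hold=39.4862 ⇒ V=40.8203 exercise | (k=5,j=1): S=82.0658, (K−S)⁺=24.1642, hold=22.8301 ⇒ V=24.1642 exercise | (k=5,j=2): S=102.9632, (K−S)⁺=3.2668, hold=6.6737 ⇒ V=6.6737 continue | (k=5,j=3): S=129.1821, (K−S)⁺=0.0000, hold=0.0000 ⇒ V=0.0000 continue | (k=5,j=4): S=162.0774, (K−S)⁺=0.0000, hold=0.0000 ⇒ V=0.0000 continue | (k=5,j=5): S=203.3493, (K−S)⁺=0.0000, hold=0.0000 ⇒ V=0.0000 continue  boundary S*=82.0658
step 4: (k=4,j=0): S=73.2659, (K−S)⁺=32.9641, hold=31.6300 ⇒ V=32.9641 exercise | (k=4,j=1): S=91.9226, (K−S)⁺=14.3074, hold=14.7483 ⇒ V=14.7483 continue | (k=4,j=2): S=115.3300, (K−S)⁺=0.0000, hold=3.1129 ⇒ V=3.1129 continue | (k=4,j=3): S=144.6980, (K−S)⁺=0.0000, hold=0.0000 ⇒ V=0.0000 continue | (k=4,j=4): S=181.5443, (K−S)⁺=0.0000, hold=0.0000 ⇒ V=0.0000 continue  boundary S*=73.2659
step 3: (k=3,j=0): S=82.0658, (K−S)⁺=24.1642, hold=23.0598 ⇒ V=24.1642 exercise | (k=3,j=1): S=102.9632, (K−S)⁺=3.2668, hold=8.5012 ⇒ V=8.5012 continue | (k=3,j=2): S=129.1821, (K−S)⁺=0.0000, hold=1.4520 ⇒ V=1.4520 continue | (k=3,j=3): S=162.0774, (K−S)⁺=0.0000, hold=0.0000 ⇒ V=0.0000 continue  boundary S*=82.0658
step 2: (k=2,j=0): S=91.9226, (K−S)⁺=14.3074, hold=15.7004 ⇒ V=15.7004 continue | (k=2,j=1): S=115.3300, (K−S)⁺=0.0000, hold=4.7219 ⇒ V=4.7219 continue | (k=2,j=2): S=144.6980, (K−S)⁺=0.0000, hold=0.6773 ⇒ V=0.6773 continue  boundary S*=-
step 1: (k=1,j=0): S=102.9632, (K−S)⁺=3.2668, hold=9.7835 ⇒ V=9.7835 continue | (k=1,j=1): S=129.1821, (K−S)⁺=0.0000, hold=2.5554 ⇒ V=2.5554 continue  boundary S*=-
step 0: (k=0,j=0): S=115.3300, (K−S)⁺=0.0000, hold=5.8948 ⇒ V=5.8948 continue  boundary S*=-

price = 5.8948
boundary = - - - 82.0658 73.2659 82.0658
tree:
5.8948
9.7835 2.5554
15.7004 4.7219 0.6773
24.1642 8.5012 1.4520 0.0000
32.9641 14.7483 3.1129 0.0000 0.0000
40.8203 24.1642 6.6737 0.0000 0.0000 0.0000
47.8342 32.9641 14.3074 0.0000 0.0000 0.0000 0.0000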